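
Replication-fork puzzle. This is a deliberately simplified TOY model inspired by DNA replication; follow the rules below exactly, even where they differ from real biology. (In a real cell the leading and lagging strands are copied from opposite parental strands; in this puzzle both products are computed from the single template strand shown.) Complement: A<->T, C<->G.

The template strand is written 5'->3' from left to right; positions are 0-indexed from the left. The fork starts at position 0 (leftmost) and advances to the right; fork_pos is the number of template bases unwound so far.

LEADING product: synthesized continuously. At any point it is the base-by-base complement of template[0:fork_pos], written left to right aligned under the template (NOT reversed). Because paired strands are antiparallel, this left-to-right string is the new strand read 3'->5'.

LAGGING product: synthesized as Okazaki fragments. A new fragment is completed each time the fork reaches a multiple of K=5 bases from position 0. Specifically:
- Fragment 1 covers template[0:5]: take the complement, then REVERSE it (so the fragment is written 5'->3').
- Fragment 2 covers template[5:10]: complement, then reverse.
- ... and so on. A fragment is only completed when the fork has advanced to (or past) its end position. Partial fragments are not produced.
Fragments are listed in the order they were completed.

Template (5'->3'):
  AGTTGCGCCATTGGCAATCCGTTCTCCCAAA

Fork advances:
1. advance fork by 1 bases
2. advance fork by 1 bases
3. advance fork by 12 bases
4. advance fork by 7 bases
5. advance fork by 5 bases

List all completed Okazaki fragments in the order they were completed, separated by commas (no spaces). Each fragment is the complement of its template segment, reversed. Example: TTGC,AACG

Answer: CAACT,TGGCG,GCCAA,GGATT,AGAAC

Derivation:
Step 1: advance 1 -> fork_pos = 0 + 1 = 1. Next multiple of 5 is 5 (not reached); still 0 fragment(s).
Step 2: advance 1 -> fork_pos = 1 + 1 = 2. Next multiple of 5 is 5 (not reached); still 0 fragment(s).
Step 3: advance 12 -> fork_pos = 2 + 12 = 14. Reached multiple(s) of 5: 5, 10 -> fragments 1-2 completed (2 total).
Step 4: advance 7 -> fork_pos = 14 + 7 = 21. Reached multiple(s) of 5: 15, 20 -> fragments 3-4 completed (4 total).
Step 5: advance 5 -> fork_pos = 21 + 5 = 26. Reached multiple(s) of 5: 25 -> fragment 5 completed (5 total).
Final fork_pos = 26, so 5 fragment(s) are complete. Build each: template segment -> complement -> reverse.
Fragment 1: template[0:5] = AGTTG -> complement TCAAC -> reversed CAACT
Fragment 2: template[5:10] = CGCCA -> complement GCGGT -> reversed TGGCG
Fragment 3: template[10:15] = TTGGC -> complement AACCG -> reversed GCCAA
Fragment 4: template[15:20] = AATCC -> complement TTAGG -> reversed GGATT
Fragment 5: template[20:25] = GTTCT -> complement CAAGA -> reversed AGAAC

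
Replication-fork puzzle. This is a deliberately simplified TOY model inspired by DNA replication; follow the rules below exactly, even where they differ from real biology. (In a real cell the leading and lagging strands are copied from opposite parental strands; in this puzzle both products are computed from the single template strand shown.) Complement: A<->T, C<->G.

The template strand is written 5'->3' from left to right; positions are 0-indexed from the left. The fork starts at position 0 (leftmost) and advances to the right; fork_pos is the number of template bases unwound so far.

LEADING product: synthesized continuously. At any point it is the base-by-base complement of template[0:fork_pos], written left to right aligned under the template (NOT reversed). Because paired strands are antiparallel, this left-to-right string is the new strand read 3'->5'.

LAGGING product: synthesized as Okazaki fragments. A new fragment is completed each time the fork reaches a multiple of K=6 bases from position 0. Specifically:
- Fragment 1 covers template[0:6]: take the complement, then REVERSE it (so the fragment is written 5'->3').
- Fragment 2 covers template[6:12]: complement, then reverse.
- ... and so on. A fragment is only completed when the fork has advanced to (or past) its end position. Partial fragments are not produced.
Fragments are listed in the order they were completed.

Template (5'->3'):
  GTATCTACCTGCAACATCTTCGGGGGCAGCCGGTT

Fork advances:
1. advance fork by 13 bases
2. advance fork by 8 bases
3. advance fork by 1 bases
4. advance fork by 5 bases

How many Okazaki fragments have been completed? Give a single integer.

Step 1: advance 13 -> fork_pos = 0 + 13 = 13. Reached multiple(s) of 6: 6, 12 -> fragments 1-2 completed (2 total).
Step 2: advance 8 -> fork_pos = 13 + 8 = 21. Reached multiple(s) of 6: 18 -> fragment 3 completed (3 total).
Step 3: advance 1 -> fork_pos = 21 + 1 = 22. Next multiple of 6 is 24 (not reached); still 3 fragment(s).
Step 4: advance 5 -> fork_pos = 22 + 5 = 27. Reached multiple(s) of 6: 24 -> fragment 4 completed (4 total).
Check: final fork_pos = 27; the multiples of 6 that are <= 27 are 6..24 -> 27 // 6 = 4 completed fragment(s).

Answer: 4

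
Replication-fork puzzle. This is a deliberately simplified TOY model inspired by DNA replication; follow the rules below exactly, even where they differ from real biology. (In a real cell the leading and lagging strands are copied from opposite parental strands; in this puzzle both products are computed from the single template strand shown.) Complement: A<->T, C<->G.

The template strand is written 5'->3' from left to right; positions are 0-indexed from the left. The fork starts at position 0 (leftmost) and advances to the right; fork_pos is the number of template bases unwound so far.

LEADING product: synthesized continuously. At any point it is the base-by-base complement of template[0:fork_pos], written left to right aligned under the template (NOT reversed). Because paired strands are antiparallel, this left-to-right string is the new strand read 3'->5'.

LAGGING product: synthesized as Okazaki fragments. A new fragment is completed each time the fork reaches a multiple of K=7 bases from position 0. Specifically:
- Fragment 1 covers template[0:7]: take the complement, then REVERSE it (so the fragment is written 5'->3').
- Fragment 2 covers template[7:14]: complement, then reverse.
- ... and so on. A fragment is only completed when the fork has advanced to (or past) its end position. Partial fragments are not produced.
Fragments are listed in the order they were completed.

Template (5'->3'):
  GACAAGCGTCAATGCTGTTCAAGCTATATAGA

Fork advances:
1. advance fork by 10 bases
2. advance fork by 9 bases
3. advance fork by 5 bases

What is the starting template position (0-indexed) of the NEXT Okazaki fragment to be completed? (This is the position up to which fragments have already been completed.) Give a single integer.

Answer: 21

Derivation:
Step 1: advance 10 -> fork_pos = 0 + 10 = 10. Reached multiple(s) of 7: 7 -> fragment 1 completed (1 total).
Step 2: advance 9 -> fork_pos = 10 + 9 = 19. Reached multiple(s) of 7: 14 -> fragment 2 completed (2 total).
Step 3: advance 5 -> fork_pos = 19 + 5 = 24. Reached multiple(s) of 7: 21 -> fragment 3 completed (3 total).
3 fragment(s) completed, covering template[0:21] (3 x 7 = 21). The next fragment, fragment 4, covers template[21:28], so it starts at position 21.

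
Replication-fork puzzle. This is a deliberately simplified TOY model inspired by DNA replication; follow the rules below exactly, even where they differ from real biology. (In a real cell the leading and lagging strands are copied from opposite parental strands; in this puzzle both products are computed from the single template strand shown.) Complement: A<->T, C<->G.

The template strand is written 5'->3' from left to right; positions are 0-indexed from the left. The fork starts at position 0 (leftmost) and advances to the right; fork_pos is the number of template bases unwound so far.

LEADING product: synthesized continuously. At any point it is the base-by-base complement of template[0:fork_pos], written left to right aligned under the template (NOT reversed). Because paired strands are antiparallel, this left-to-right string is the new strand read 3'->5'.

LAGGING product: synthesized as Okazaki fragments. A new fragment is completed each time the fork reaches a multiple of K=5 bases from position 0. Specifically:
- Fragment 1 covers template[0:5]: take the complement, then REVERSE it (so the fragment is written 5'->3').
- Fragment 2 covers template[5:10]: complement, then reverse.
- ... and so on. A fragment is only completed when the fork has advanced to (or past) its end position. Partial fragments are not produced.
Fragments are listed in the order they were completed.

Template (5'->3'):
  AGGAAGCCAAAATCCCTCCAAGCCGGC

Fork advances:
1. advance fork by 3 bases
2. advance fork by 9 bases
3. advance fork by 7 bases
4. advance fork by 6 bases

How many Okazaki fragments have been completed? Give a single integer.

Answer: 5

Derivation:
Step 1: advance 3 -> fork_pos = 0 + 3 = 3. Next multiple of 5 is 5 (not reached); still 0 fragment(s).
Step 2: advance 9 -> fork_pos = 3 + 9 = 12. Reached multiple(s) of 5: 5, 10 -> fragments 1-2 completed (2 total).
Step 3: advance 7 -> fork_pos = 12 + 7 = 19. Reached multiple(s) of 5: 15 -> fragment 3 completed (3 total).
Step 4: advance 6 -> fork_pos = 19 + 6 = 25. Reached multiple(s) of 5: 20, 25 -> fragments 4-5 completed (5 total).
Check: final fork_pos = 25; the multiples of 5 that are <= 25 are 5..25 -> 25 // 5 = 5 completed fragment(s).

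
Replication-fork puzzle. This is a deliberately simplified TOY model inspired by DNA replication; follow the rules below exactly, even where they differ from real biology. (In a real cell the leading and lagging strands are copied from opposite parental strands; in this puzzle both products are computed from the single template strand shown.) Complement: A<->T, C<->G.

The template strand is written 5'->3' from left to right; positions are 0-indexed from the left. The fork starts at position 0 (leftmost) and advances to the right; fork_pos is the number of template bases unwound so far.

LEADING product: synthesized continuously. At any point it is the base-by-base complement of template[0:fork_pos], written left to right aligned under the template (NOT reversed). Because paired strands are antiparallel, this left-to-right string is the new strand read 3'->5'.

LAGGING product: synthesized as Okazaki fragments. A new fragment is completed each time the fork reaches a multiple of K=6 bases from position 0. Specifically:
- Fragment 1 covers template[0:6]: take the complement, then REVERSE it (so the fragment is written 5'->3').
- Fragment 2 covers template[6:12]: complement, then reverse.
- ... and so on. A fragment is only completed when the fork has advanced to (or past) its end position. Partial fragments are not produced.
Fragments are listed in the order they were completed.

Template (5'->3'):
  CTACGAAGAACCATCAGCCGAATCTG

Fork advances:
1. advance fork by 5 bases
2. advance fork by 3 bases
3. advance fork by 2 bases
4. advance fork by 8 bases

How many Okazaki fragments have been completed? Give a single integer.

Step 1: advance 5 -> fork_pos = 0 + 5 = 5. Next multiple of 6 is 6 (not reached); still 0 fragment(s).
Step 2: advance 3 -> fork_pos = 5 + 3 = 8. Reached multiple(s) of 6: 6 -> fragment 1 completed (1 total).
Step 3: advance 2 -> fork_pos = 8 + 2 = 10. Next multiple of 6 is 12 (not reached); still 1 fragment(s).
Step 4: advance 8 -> fork_pos = 10 + 8 = 18. Reached multiple(s) of 6: 12, 18 -> fragments 2-3 completed (3 total).
Check: final fork_pos = 18; the multiples of 6 that are <= 18 are 6..18 -> 18 // 6 = 3 completed fragment(s).

Answer: 3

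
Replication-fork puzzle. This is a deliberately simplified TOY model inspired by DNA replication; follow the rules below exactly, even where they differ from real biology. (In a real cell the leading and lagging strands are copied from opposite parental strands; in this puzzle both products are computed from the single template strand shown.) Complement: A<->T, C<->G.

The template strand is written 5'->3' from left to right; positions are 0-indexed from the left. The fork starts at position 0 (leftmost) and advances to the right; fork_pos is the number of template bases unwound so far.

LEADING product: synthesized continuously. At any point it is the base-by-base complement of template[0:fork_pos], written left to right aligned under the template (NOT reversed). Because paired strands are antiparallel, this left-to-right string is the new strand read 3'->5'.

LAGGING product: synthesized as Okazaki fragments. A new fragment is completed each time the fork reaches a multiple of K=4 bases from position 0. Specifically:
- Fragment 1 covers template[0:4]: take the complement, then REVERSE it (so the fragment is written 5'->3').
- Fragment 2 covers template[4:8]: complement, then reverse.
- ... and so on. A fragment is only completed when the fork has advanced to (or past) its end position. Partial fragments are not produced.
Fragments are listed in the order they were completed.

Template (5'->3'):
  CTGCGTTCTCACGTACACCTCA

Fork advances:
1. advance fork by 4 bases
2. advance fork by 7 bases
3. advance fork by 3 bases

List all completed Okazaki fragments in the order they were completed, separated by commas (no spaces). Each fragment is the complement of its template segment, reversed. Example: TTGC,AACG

Answer: GCAG,GAAC,GTGA

Derivation:
Step 1: advance 4 -> fork_pos = 0 + 4 = 4. Reached multiple(s) of 4: 4 -> fragment 1 completed (1 total).
Step 2: advance 7 -> fork_pos = 4 + 7 = 11. Reached multiple(s) of 4: 8 -> fragment 2 completed (2 total).
Step 3: advance 3 -> fork_pos = 11 + 3 = 14. Reached multiple(s) of 4: 12 -> fragment 3 completed (3 total).
Final fork_pos = 14, so 3 fragment(s) are complete. Build each: template segment -> complement -> reverse.
Fragment 1: template[0:4] = CTGC -> complement GACG -> reversed GCAG
Fragment 2: template[4:8] = GTTC -> complement CAAG -> reversed GAAC
Fragment 3: template[8:12] = TCAC -> complement AGTG -> reversed GTGA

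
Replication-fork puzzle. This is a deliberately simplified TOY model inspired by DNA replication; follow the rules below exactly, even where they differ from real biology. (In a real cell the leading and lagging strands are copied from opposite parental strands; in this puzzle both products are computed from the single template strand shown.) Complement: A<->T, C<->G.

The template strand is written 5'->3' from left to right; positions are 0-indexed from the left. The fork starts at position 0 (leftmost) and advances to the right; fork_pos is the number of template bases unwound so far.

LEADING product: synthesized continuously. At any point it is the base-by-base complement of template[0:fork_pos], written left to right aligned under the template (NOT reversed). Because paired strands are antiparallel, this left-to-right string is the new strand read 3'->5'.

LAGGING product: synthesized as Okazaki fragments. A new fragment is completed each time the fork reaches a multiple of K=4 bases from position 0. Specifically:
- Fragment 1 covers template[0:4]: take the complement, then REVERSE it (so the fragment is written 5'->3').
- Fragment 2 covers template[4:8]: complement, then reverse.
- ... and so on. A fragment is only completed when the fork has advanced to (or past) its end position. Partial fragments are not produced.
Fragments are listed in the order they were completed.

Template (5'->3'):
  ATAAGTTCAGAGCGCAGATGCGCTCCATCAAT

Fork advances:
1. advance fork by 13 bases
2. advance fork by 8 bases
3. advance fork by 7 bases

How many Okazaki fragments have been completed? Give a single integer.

Step 1: advance 13 -> fork_pos = 0 + 13 = 13. Reached multiple(s) of 4: 4, 8, 12 -> fragments 1-3 completed (3 total).
Step 2: advance 8 -> fork_pos = 13 + 8 = 21. Reached multiple(s) of 4: 16, 20 -> fragments 4-5 completed (5 total).
Step 3: advance 7 -> fork_pos = 21 + 7 = 28. Reached multiple(s) of 4: 24, 28 -> fragments 6-7 completed (7 total).
Check: final fork_pos = 28; the multiples of 4 that are <= 28 are 4..28 -> 28 // 4 = 7 completed fragment(s).

Answer: 7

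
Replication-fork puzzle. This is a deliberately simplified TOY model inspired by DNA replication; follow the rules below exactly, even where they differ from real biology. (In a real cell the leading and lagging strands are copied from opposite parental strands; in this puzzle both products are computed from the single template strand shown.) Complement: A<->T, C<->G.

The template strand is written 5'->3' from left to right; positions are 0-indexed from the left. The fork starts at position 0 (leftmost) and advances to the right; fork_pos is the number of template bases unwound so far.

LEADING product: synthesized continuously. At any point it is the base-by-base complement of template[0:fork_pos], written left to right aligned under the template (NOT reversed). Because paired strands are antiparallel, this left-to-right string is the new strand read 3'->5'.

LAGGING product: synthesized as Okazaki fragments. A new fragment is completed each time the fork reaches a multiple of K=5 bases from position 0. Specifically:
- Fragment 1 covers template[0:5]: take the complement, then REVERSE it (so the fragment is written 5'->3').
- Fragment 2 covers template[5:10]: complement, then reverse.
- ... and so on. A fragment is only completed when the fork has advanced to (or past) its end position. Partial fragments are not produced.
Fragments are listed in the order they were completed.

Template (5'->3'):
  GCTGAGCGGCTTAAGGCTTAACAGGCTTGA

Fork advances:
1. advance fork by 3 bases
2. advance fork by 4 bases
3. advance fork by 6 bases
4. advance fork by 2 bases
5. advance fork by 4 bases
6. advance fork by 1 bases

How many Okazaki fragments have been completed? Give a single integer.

Answer: 4

Derivation:
Step 1: advance 3 -> fork_pos = 0 + 3 = 3. Next multiple of 5 is 5 (not reached); still 0 fragment(s).
Step 2: advance 4 -> fork_pos = 3 + 4 = 7. Reached multiple(s) of 5: 5 -> fragment 1 completed (1 total).
Step 3: advance 6 -> fork_pos = 7 + 6 = 13. Reached multiple(s) of 5: 10 -> fragment 2 completed (2 total).
Step 4: advance 2 -> fork_pos = 13 + 2 = 15. Reached multiple(s) of 5: 15 -> fragment 3 completed (3 total).
Step 5: advance 4 -> fork_pos = 15 + 4 = 19. Next multiple of 5 is 20 (not reached); still 3 fragment(s).
Step 6: advance 1 -> fork_pos = 19 + 1 = 20. Reached multiple(s) of 5: 20 -> fragment 4 completed (4 total).
Check: final fork_pos = 20; the multiples of 5 that are <= 20 are 5..20 -> 20 // 5 = 4 completed fragment(s).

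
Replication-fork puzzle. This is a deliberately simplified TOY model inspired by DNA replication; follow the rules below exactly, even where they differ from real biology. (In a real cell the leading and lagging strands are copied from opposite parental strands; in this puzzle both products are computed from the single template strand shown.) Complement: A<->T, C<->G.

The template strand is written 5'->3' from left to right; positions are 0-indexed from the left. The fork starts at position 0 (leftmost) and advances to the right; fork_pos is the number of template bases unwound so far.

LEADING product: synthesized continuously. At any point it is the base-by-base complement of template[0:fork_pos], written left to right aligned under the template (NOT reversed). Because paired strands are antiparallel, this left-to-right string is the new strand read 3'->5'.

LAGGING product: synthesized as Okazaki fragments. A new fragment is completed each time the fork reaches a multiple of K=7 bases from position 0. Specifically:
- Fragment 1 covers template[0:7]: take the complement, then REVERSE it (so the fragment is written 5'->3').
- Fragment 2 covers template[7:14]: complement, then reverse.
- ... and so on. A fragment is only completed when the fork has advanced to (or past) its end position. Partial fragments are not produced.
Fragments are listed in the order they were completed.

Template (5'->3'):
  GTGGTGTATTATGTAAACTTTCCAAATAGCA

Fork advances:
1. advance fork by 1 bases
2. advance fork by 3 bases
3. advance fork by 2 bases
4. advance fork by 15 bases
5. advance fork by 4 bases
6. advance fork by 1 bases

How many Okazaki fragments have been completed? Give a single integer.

Answer: 3

Derivation:
Step 1: advance 1 -> fork_pos = 0 + 1 = 1. Next multiple of 7 is 7 (not reached); still 0 fragment(s).
Step 2: advance 3 -> fork_pos = 1 + 3 = 4. Next multiple of 7 is 7 (not reached); still 0 fragment(s).
Step 3: advance 2 -> fork_pos = 4 + 2 = 6. Next multiple of 7 is 7 (not reached); still 0 fragment(s).
Step 4: advance 15 -> fork_pos = 6 + 15 = 21. Reached multiple(s) of 7: 7, 14, 21 -> fragments 1-3 completed (3 total).
Step 5: advance 4 -> fork_pos = 21 + 4 = 25. Next multiple of 7 is 28 (not reached); still 3 fragment(s).
Step 6: advance 1 -> fork_pos = 25 + 1 = 26. Next multiple of 7 is 28 (not reached); still 3 fragment(s).
Check: final fork_pos = 26; the multiples of 7 that are <= 26 are 7..21 -> 26 // 7 = 3 completed fragment(s).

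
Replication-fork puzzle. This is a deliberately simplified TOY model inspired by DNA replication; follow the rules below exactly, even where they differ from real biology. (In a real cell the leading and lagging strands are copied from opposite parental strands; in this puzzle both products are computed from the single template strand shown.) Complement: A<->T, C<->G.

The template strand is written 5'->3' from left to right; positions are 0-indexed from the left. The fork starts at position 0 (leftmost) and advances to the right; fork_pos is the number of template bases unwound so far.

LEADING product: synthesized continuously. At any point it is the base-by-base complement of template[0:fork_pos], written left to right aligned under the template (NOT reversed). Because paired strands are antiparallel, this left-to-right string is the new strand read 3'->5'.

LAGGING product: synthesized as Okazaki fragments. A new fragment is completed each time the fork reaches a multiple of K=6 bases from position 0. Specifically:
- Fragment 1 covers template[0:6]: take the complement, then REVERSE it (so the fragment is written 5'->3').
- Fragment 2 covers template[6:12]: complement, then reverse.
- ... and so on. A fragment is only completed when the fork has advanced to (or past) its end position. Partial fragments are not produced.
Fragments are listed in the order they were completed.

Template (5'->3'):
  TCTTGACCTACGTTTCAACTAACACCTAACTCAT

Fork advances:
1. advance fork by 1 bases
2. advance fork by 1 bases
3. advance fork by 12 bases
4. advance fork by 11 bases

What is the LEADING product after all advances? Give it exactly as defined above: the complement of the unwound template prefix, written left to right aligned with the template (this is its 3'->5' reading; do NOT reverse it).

Step 1: advance 1 -> fork_pos = 0 + 1 = 1.
Step 2: advance 1 -> fork_pos = 1 + 1 = 2.
Step 3: advance 12 -> fork_pos = 2 + 12 = 14.
Step 4: advance 11 -> fork_pos = 14 + 11 = 25.
Unwound prefix: template[0:25] = TCTTGACCTACGTTTCAACTAACAC
Complement it base by base (A<->T, C<->G), keeping left-to-right order:
  [0:5] TCTTG -> AGAAC
  [5:10] ACCTA -> TGGAT
  [10:15] CGTTT -> GCAAA
  [15:20] CAACT -> GTTGA
  [20:25] AACAC -> TTGTG
Concatenate: AGAACTGGATGCAAAGTTGATTGTG (length 25; written aligned with the template, i.e. 3'->5').

Answer: AGAACTGGATGCAAAGTTGATTGTG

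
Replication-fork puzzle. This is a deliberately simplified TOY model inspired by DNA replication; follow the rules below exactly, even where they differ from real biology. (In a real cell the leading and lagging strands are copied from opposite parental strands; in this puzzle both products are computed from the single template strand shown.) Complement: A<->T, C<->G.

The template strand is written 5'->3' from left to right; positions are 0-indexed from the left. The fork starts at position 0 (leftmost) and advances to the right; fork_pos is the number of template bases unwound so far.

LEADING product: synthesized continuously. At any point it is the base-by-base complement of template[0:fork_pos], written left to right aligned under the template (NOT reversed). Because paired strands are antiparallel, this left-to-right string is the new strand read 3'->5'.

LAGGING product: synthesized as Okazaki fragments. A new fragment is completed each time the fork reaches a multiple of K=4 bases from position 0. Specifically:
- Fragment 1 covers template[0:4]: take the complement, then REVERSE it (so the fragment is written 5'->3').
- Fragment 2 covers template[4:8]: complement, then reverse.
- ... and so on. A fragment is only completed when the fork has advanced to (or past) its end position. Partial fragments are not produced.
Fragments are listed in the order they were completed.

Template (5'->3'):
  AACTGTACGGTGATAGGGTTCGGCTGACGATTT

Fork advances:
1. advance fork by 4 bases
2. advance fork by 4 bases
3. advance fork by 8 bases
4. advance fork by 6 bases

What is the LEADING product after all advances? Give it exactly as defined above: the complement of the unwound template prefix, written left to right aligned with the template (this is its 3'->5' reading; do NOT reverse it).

Answer: TTGACATGCCACTATCCCAAGC

Derivation:
Step 1: advance 4 -> fork_pos = 0 + 4 = 4.
Step 2: advance 4 -> fork_pos = 4 + 4 = 8.
Step 3: advance 8 -> fork_pos = 8 + 8 = 16.
Step 4: advance 6 -> fork_pos = 16 + 6 = 22.
Unwound prefix: template[0:22] = AACTGTACGGTGATAGGGTTCG
Complement it base by base (A<->T, C<->G), keeping left-to-right order:
  [0:5] AACTG -> TTGAC
  [5:10] TACGG -> ATGCC
  [10:15] TGATA -> ACTAT
  [15:20] GGGTT -> CCCAA
  [20:22] CG -> GC
Concatenate: TTGACATGCCACTATCCCAAGC (length 22; written aligned with the template, i.e. 3'->5').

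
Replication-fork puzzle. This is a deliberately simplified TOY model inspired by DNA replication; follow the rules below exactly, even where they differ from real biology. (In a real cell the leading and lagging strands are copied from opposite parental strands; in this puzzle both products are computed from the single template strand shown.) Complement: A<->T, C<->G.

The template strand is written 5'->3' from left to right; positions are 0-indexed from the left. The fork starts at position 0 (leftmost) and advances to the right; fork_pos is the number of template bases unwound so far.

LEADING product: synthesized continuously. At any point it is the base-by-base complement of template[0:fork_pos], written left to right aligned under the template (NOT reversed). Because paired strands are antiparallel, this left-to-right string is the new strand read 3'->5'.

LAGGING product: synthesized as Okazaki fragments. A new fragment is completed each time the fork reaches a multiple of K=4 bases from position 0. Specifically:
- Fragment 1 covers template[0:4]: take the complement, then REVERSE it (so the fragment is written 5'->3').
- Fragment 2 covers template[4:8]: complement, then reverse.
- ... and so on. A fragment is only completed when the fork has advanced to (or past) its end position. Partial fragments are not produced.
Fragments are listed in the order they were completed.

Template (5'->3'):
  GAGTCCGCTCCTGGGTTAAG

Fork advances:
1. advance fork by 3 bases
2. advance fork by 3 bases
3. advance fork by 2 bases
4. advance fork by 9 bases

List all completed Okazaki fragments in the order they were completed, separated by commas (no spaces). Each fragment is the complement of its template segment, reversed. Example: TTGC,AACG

Answer: ACTC,GCGG,AGGA,ACCC

Derivation:
Step 1: advance 3 -> fork_pos = 0 + 3 = 3. Next multiple of 4 is 4 (not reached); still 0 fragment(s).
Step 2: advance 3 -> fork_pos = 3 + 3 = 6. Reached multiple(s) of 4: 4 -> fragment 1 completed (1 total).
Step 3: advance 2 -> fork_pos = 6 + 2 = 8. Reached multiple(s) of 4: 8 -> fragment 2 completed (2 total).
Step 4: advance 9 -> fork_pos = 8 + 9 = 17. Reached multiple(s) of 4: 12, 16 -> fragments 3-4 completed (4 total).
Final fork_pos = 17, so 4 fragment(s) are complete. Build each: template segment -> complement -> reverse.
Fragment 1: template[0:4] = GAGT -> complement CTCA -> reversed ACTC
Fragment 2: template[4:8] = CCGC -> complement GGCG -> reversed GCGG
Fragment 3: template[8:12] = TCCT -> complement AGGA -> reversed AGGA
Fragment 4: template[12:16] = GGGT -> complement CCCA -> reversed ACCC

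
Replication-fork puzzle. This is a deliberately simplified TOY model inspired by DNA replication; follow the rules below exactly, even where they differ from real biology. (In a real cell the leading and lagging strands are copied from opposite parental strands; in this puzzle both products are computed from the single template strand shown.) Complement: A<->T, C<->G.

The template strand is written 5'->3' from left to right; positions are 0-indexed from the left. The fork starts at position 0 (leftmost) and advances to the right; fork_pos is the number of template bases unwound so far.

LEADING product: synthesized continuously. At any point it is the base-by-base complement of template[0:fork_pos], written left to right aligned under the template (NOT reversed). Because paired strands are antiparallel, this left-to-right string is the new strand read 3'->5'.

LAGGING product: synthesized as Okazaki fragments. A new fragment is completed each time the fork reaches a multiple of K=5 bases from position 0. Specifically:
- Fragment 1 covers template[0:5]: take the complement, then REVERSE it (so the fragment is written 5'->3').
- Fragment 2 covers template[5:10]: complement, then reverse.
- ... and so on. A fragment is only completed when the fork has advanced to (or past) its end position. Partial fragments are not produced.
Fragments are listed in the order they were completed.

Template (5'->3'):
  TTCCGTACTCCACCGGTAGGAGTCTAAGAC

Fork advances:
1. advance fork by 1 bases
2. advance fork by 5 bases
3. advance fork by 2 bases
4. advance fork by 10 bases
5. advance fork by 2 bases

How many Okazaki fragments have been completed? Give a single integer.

Step 1: advance 1 -> fork_pos = 0 + 1 = 1. Next multiple of 5 is 5 (not reached); still 0 fragment(s).
Step 2: advance 5 -> fork_pos = 1 + 5 = 6. Reached multiple(s) of 5: 5 -> fragment 1 completed (1 total).
Step 3: advance 2 -> fork_pos = 6 + 2 = 8. Next multiple of 5 is 10 (not reached); still 1 fragment(s).
Step 4: advance 10 -> fork_pos = 8 + 10 = 18. Reached multiple(s) of 5: 10, 15 -> fragments 2-3 completed (3 total).
Step 5: advance 2 -> fork_pos = 18 + 2 = 20. Reached multiple(s) of 5: 20 -> fragment 4 completed (4 total).
Check: final fork_pos = 20; the multiples of 5 that are <= 20 are 5..20 -> 20 // 5 = 4 completed fragment(s).

Answer: 4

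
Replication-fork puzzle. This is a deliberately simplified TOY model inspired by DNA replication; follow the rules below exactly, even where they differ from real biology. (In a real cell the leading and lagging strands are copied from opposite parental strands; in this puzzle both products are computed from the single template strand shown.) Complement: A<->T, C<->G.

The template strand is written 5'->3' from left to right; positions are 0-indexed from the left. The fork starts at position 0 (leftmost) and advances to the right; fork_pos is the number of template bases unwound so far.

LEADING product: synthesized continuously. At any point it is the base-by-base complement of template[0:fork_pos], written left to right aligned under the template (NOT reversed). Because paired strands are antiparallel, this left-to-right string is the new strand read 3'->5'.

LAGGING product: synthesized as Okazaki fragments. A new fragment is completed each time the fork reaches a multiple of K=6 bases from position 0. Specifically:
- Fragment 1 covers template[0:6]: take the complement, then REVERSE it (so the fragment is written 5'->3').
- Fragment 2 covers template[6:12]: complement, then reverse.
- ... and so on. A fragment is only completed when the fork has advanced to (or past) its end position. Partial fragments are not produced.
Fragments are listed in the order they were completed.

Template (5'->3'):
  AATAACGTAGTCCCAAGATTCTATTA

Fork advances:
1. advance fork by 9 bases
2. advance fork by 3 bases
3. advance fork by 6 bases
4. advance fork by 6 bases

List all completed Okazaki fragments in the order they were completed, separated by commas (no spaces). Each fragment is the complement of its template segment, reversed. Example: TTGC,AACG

Step 1: advance 9 -> fork_pos = 0 + 9 = 9. Reached multiple(s) of 6: 6 -> fragment 1 completed (1 total).
Step 2: advance 3 -> fork_pos = 9 + 3 = 12. Reached multiple(s) of 6: 12 -> fragment 2 completed (2 total).
Step 3: advance 6 -> fork_pos = 12 + 6 = 18. Reached multiple(s) of 6: 18 -> fragment 3 completed (3 total).
Step 4: advance 6 -> fork_pos = 18 + 6 = 24. Reached multiple(s) of 6: 24 -> fragment 4 completed (4 total).
Final fork_pos = 24, so 4 fragment(s) are complete. Build each: template segment -> complement -> reverse.
Fragment 1: template[0:6] = AATAAC -> complement TTATTG -> reversed GTTATT
Fragment 2: template[6:12] = GTAGTC -> complement CATCAG -> reversed GACTAC
Fragment 3: template[12:18] = CCAAGA -> complement GGTTCT -> reversed TCTTGG
Fragment 4: template[18:24] = TTCTAT -> complement AAGATA -> reversed ATAGAA

Answer: GTTATT,GACTAC,TCTTGG,ATAGAA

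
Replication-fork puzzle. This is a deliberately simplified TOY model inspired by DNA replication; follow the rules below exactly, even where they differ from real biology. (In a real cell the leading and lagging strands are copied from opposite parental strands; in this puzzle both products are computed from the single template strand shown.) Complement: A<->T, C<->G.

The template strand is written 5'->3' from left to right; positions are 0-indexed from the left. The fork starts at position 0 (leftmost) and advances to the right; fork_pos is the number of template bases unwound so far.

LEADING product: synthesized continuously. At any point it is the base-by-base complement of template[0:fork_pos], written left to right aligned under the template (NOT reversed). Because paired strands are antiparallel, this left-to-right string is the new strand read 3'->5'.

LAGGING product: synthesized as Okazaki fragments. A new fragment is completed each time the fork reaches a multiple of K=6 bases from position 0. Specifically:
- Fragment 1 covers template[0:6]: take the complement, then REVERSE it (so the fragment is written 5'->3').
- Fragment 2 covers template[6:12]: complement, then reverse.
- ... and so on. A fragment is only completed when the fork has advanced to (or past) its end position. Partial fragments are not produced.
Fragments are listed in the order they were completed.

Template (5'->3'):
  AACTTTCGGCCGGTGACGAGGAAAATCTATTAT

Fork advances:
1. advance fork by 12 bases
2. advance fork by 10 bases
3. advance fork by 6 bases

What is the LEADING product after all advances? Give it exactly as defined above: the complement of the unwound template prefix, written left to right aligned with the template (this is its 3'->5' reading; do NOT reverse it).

Answer: TTGAAAGCCGGCCACTGCTCCTTTTAGA

Derivation:
Step 1: advance 12 -> fork_pos = 0 + 12 = 12.
Step 2: advance 10 -> fork_pos = 12 + 10 = 22.
Step 3: advance 6 -> fork_pos = 22 + 6 = 28.
Unwound prefix: template[0:28] = AACTTTCGGCCGGTGACGAGGAAAATCT
Complement it base by base (A<->T, C<->G), keeping left-to-right order:
  [0:5] AACTT -> TTGAA
  [5:10] TCGGC -> AGCCG
  [10:15] CGGTG -> GCCAC
  [15:20] ACGAG -> TGCTC
  [20:25] GAAAA -> CTTTT
  [25:28] TCT -> AGA
Concatenate: TTGAAAGCCGGCCACTGCTCCTTTTAGA (length 28; written aligned with the template, i.e. 3'->5').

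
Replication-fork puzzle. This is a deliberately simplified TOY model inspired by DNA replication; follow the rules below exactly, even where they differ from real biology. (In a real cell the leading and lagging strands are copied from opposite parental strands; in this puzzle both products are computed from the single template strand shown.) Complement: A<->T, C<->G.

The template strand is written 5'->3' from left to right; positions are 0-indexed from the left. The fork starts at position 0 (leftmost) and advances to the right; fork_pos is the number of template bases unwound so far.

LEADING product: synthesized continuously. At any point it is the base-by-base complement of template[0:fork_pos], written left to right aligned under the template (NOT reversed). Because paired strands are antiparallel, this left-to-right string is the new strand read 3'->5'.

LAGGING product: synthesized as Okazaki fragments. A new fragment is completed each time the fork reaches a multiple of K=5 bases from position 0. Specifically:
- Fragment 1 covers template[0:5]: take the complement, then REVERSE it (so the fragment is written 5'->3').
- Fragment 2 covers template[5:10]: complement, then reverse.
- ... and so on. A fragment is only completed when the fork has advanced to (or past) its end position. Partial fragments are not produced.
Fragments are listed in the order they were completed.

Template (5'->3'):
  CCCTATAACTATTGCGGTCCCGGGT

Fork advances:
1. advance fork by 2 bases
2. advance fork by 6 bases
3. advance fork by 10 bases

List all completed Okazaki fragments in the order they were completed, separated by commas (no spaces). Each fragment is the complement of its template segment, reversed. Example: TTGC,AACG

Step 1: advance 2 -> fork_pos = 0 + 2 = 2. Next multiple of 5 is 5 (not reached); still 0 fragment(s).
Step 2: advance 6 -> fork_pos = 2 + 6 = 8. Reached multiple(s) of 5: 5 -> fragment 1 completed (1 total).
Step 3: advance 10 -> fork_pos = 8 + 10 = 18. Reached multiple(s) of 5: 10, 15 -> fragments 2-3 completed (3 total).
Final fork_pos = 18, so 3 fragment(s) are complete. Build each: template segment -> complement -> reverse.
Fragment 1: template[0:5] = CCCTA -> complement GGGAT -> reversed TAGGG
Fragment 2: template[5:10] = TAACT -> complement ATTGA -> reversed AGTTA
Fragment 3: template[10:15] = ATTGC -> complement TAACG -> reversed GCAAT

Answer: TAGGG,AGTTA,GCAAT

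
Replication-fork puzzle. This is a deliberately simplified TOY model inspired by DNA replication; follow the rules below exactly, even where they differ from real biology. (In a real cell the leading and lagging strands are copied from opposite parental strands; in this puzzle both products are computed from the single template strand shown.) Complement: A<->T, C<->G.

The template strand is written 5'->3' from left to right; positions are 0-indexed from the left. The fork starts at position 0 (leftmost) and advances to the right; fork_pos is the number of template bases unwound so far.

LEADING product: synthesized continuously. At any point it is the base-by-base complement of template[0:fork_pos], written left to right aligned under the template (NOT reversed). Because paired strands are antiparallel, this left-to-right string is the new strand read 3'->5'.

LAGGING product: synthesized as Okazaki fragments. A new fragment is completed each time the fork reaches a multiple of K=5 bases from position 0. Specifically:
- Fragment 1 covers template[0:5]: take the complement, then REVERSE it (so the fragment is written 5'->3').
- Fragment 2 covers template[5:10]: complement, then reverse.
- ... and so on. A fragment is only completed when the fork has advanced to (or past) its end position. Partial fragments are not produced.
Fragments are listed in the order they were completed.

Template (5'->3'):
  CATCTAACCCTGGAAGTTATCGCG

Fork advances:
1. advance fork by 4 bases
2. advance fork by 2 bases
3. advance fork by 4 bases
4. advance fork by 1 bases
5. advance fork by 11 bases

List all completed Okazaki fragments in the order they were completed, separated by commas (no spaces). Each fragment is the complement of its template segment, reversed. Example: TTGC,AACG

Step 1: advance 4 -> fork_pos = 0 + 4 = 4. Next multiple of 5 is 5 (not reached); still 0 fragment(s).
Step 2: advance 2 -> fork_pos = 4 + 2 = 6. Reached multiple(s) of 5: 5 -> fragment 1 completed (1 total).
Step 3: advance 4 -> fork_pos = 6 + 4 = 10. Reached multiple(s) of 5: 10 -> fragment 2 completed (2 total).
Step 4: advance 1 -> fork_pos = 10 + 1 = 11. Next multiple of 5 is 15 (not reached); still 2 fragment(s).
Step 5: advance 11 -> fork_pos = 11 + 11 = 22. Reached multiple(s) of 5: 15, 20 -> fragments 3-4 completed (4 total).
Final fork_pos = 22, so 4 fragment(s) are complete. Build each: template segment -> complement -> reverse.
Fragment 1: template[0:5] = CATCT -> complement GTAGA -> reversed AGATG
Fragment 2: template[5:10] = AACCC -> complement TTGGG -> reversed GGGTT
Fragment 3: template[10:15] = TGGAA -> complement ACCTT -> reversed TTCCA
Fragment 4: template[15:20] = GTTAT -> complement CAATA -> reversed ATAAC

Answer: AGATG,GGGTT,TTCCA,ATAAC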